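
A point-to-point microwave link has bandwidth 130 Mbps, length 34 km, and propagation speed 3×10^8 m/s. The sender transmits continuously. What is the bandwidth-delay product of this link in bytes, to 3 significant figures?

Propagation delay = 34000 / 300000000 = 0.000113333 s.
BDP = R × t_prop = 130000000 × 0.000113333 = 14733.3 bits.
In bytes: 14733.3/8 = 1840 bytes.

1840 bytes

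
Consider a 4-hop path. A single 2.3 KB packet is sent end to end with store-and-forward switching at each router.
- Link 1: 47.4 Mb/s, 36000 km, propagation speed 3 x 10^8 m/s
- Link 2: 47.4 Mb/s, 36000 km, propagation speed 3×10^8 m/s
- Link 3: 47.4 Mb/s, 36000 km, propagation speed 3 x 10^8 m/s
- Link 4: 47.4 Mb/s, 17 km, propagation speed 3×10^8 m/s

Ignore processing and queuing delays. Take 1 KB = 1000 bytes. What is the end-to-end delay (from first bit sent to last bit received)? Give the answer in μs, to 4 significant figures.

361600 μs

L = 18400 bits.
Transmission delay per hop = L/R = 18400/47400000 = 388.186 μs; 4 hops → 1552.74 μs.
Propagation delays (d/s per hop): 120000, 120000, 120000, 56.6667 μs; sum = 360057 μs.
End-to-end = 361600 μs.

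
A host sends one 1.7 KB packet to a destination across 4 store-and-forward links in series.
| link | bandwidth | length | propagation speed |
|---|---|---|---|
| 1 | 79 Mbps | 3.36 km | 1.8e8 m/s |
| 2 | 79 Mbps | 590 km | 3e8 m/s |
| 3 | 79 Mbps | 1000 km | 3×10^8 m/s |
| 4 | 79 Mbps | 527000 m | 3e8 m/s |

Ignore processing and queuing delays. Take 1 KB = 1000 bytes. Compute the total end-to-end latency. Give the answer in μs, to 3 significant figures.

7760 μs

L = 13600 bits.
Transmission delay per hop = L/R = 13600/79000000 = 172.152 μs; 4 hops → 688.608 μs.
Propagation delays (d/s per hop): 18.6667, 1966.67, 3333.33, 1756.67 μs; sum = 7075.33 μs.
End-to-end = 7760 μs.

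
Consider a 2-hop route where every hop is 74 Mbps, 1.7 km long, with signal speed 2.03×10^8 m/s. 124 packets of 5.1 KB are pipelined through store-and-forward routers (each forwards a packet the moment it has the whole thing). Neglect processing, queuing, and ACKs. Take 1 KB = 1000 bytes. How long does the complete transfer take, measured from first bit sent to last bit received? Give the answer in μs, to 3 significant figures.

Per-hop transmission t_tx = L/R = 40800/74000000 = 551.351 μs.
Per-hop propagation t_prop = 1700/2.03e+08 = 8.37438 μs.
Pipeline fill: first packet needs 2·t_tx to clear all hops; remaining 123 packets each add one t_tx.
Total = (2+124-1)·t_tx + 2·t_prop = 125·551.351 + 2·8.37438 = 68900 μs.

68900 μs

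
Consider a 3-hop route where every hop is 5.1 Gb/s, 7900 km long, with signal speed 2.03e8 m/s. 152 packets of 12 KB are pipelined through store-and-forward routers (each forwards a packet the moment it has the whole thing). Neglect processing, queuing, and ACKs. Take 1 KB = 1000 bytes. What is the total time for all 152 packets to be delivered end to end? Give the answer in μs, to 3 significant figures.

Per-hop transmission t_tx = L/R = 96000/5100000000 = 18.8235 μs.
Per-hop propagation t_prop = 7900000/2.03e+08 = 38916.3 μs.
Pipeline fill: first packet needs 3·t_tx to clear all hops; remaining 151 packets each add one t_tx.
Total = (3+152-1)·t_tx + 3·t_prop = 154·18.8235 + 3·38916.3 = 120000 μs.

120000 μs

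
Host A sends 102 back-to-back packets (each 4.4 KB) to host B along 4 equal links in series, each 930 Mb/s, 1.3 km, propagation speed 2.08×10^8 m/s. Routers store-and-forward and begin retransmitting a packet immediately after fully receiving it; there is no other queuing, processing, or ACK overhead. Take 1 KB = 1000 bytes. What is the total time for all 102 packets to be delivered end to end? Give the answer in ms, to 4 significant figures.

Per-hop transmission t_tx = L/R = 35200/930000000 = 0.0378495 ms.
Per-hop propagation t_prop = 1300/208000000 = 0.00625 ms.
Pipeline fill: first packet needs 4·t_tx to clear all hops; remaining 101 packets each add one t_tx.
Total = (4+102-1)·t_tx + 4·t_prop = 105·0.0378495 + 4·0.00625 = 3.999 ms.

3.999 ms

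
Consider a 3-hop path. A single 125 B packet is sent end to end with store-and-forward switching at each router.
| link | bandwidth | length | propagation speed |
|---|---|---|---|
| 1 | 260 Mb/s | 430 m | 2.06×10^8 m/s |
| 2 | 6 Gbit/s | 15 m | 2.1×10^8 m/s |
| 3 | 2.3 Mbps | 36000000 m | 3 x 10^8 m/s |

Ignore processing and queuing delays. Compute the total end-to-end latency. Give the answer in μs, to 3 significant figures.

120000 μs

L = 125 × 8 = 1000 bits.
Transmission delays (L/R per hop): 3.84615, 0.166667, 434.783 μs; sum = 438.795 μs.
Propagation delays (d/s per hop): 2.08738, 0.0714286, 120000 μs; sum = 120002 μs.
End-to-end = 120000 μs.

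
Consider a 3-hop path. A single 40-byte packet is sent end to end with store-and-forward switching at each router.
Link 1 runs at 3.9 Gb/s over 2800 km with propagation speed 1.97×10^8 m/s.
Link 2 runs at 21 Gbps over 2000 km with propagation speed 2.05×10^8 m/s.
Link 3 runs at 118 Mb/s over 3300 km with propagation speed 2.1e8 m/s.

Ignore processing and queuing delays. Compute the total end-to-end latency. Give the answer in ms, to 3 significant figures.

L = 40 × 8 = 320 bits.
Transmission delays (L/R per hop): 8.20513e-05, 1.52381e-05, 0.00271186 ms; sum = 0.00280915 ms.
Propagation delays (d/s per hop): 14.2132, 9.7561, 15.7143 ms; sum = 39.6836 ms.
End-to-end = 39.7 ms.

39.7 ms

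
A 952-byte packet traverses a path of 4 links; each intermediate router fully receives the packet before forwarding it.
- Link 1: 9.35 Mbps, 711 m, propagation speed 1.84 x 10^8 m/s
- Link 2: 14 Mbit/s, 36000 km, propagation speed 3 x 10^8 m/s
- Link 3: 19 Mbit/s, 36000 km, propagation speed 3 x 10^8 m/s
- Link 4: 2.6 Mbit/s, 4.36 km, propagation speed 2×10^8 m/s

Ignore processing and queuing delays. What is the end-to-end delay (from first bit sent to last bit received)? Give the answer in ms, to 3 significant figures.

L = 952 × 8 = 7616 bits.
Transmission delays (L/R per hop): 0.814545, 0.544, 0.400842, 2.92923 ms; sum = 4.68862 ms.
Propagation delays (d/s per hop): 0.00386413, 120, 120, 0.0218 ms; sum = 240.026 ms.
End-to-end = 245 ms.

245 ms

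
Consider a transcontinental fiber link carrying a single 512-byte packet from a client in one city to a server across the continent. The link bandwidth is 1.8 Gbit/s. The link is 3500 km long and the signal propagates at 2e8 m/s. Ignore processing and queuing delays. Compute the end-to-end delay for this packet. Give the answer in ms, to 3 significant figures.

17.5 ms

L = 512 × 8 = 4096 bits.
Transmission delay = L/R = 4096 / 1800000000 = 0.00227556 ms.
Propagation delay = d/s = 3500000 m / 200000000 m/s = 17.5 ms.
Total = 17.5 ms.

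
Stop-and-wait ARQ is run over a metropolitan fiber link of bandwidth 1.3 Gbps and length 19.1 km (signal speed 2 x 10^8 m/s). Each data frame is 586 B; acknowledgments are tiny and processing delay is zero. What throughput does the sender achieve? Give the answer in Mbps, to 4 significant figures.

24.09 Mbps

t_tx = L/R = 4688/1300000000 = 3.60615e-06 s.
t_prop = 19100/200000000 = 9.55e-05 s; RTT = 0.000191 s.
Cycle = t_tx + RTT = 0.000194606 s.
Throughput = L / cycle = 4688 / 0.000194606 = 24.09 Mbps.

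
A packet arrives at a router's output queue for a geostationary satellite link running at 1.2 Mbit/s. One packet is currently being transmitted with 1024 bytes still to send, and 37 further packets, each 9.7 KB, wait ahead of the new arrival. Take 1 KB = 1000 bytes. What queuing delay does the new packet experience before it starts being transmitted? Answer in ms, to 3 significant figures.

Each queued packet: L/R = 77600/1200000 = 64.6667 ms.
37 queued → 2392.67 ms.
Plus remaining 8192 bits of current packet: 6.82667 ms.
Queuing delay = 2400 ms.

2400 ms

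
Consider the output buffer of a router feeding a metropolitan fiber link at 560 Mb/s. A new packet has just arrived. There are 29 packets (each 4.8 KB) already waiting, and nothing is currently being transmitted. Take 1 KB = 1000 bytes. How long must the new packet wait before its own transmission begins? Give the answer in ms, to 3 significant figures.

1.99 ms

Each queued packet: L/R = 38400/560000000 = 0.0685714 ms.
29 queued → 1.98857 ms.
Queuing delay = 1.99 ms.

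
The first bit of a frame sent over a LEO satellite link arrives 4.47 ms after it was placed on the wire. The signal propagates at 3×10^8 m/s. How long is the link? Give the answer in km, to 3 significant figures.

1340 km

d = s × t_prop = 300000000 × 0.00447 = 1340 km.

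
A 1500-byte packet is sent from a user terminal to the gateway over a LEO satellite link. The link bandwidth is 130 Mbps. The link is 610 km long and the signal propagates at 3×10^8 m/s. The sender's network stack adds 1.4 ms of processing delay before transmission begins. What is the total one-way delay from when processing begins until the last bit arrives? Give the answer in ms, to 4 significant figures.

3.526 ms

L = 1500 × 8 = 12000 bits.
Transmission delay = L/R = 12000 / 130000000 = 0.0923077 ms.
Propagation delay = d/s = 610000 m / 300000000 m/s = 2.03333 ms.
Plus processing delay 1.4 ms = 1.4 ms.
Total = 3.526 ms.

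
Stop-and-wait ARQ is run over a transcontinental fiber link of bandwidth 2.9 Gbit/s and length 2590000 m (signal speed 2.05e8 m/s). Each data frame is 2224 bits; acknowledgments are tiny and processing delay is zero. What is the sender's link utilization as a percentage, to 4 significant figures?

0.003035 %

t_tx = L/R = 2224/2900000000 = 7.66897e-07 s.
t_prop = 2590000/2.05e+08 = 0.0126341 s; RTT = 0.0252683 s.
Cycle = t_tx + RTT = 0.0252691 s.
Utilization = t_tx / cycle = 7.66897e-07/0.0252691 = 0.003035 %.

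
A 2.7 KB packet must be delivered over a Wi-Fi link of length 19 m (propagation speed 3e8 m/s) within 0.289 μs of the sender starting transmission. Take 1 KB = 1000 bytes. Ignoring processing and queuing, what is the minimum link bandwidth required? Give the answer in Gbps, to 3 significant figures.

L = 21600 bits.
Propagation delay = 19 / 300000000 = 0.0633333 μs.
Transmission budget = 0.289 − 0.0633333 = 0.225667 μs.
R ≥ L / t_tx = 21600 bits / 2.25667e-07 s = 95.7 Gbps.

95.7 Gbps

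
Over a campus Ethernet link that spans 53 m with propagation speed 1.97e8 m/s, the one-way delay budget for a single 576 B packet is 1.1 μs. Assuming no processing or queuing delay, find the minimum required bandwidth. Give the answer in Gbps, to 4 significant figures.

5.545 Gbps

L = 4608 bits.
Propagation delay = 53 / 197000000 = 0.269036 μs.
Transmission budget = 1.1 − 0.269036 = 0.830964 μs.
R ≥ L / t_tx = 4608 bits / 8.30964e-07 s = 5.545 Gbps.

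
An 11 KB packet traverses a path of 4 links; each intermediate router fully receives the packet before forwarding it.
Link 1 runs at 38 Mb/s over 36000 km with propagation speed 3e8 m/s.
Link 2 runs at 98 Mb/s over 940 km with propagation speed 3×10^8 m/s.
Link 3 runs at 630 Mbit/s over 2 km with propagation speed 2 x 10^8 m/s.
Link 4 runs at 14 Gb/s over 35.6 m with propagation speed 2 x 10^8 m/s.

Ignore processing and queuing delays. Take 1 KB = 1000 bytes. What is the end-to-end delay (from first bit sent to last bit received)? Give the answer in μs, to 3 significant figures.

L = 88000 bits.
Transmission delays (L/R per hop): 2315.79, 897.959, 139.683, 6.28571 μs; sum = 3359.72 μs.
Propagation delays (d/s per hop): 120000, 3133.33, 10, 0.178 μs; sum = 123144 μs.
End-to-end = 127000 μs.

127000 μs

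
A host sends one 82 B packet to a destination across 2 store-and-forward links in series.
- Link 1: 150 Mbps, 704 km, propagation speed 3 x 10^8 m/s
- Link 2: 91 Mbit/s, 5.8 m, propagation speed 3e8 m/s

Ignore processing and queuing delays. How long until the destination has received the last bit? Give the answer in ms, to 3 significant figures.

2.36 ms

L = 82 × 8 = 656 bits.
Transmission delays (L/R per hop): 0.00437333, 0.00720879 ms; sum = 0.0115821 ms.
Propagation delays (d/s per hop): 2.34667, 1.93333e-05 ms; sum = 2.34669 ms.
End-to-end = 2.36 ms.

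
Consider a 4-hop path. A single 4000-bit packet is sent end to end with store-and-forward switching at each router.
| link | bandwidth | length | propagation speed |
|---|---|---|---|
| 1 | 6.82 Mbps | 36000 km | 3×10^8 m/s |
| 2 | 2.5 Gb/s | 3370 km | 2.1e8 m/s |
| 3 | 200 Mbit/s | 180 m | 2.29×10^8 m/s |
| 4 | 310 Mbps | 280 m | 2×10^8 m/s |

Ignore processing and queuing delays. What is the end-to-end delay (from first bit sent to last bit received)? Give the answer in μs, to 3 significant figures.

137000 μs

Transmission delays (L/R per hop): 586.51, 1.6, 20, 12.9032 μs; sum = 621.013 μs.
Propagation delays (d/s per hop): 120000, 16047.6, 0.786026, 1.4 μs; sum = 136050 μs.
End-to-end = 137000 μs.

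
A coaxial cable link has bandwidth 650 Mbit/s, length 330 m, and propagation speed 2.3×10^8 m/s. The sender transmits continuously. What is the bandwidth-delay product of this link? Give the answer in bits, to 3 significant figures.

933 bits

Propagation delay = 330 / 2.3e+08 = 1.43478e-06 s.
BDP = R × t_prop = 650000000 × 1.43478e-06 = 932.609 bits.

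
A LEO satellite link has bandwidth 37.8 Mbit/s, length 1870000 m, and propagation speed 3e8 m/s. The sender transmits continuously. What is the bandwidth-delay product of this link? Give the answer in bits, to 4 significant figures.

Propagation delay = 1870000 / 300000000 = 0.00623333 s.
BDP = R × t_prop = 37800000 × 0.00623333 = 235620 bits.

235600 bits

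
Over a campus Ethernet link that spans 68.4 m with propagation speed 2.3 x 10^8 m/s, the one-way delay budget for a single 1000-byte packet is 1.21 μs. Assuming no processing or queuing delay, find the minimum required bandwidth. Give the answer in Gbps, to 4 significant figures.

8.766 Gbps

L = 8000 bits.
Propagation delay = 68.4 / 2.3e+08 = 0.297391 μs.
Transmission budget = 1.21 − 0.297391 = 0.912609 μs.
R ≥ L / t_tx = 8000 bits / 9.12609e-07 s = 8.766 Gbps.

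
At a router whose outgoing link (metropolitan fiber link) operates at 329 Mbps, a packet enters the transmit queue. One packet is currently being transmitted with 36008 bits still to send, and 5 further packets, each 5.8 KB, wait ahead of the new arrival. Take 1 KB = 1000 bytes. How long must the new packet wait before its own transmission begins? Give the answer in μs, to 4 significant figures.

814.6 μs

Each queued packet: L/R = 46400/329000000 = 141.033 μs.
5 queued → 705.167 μs.
Plus remaining 36008 bits of current packet: 109.447 μs.
Queuing delay = 814.6 μs.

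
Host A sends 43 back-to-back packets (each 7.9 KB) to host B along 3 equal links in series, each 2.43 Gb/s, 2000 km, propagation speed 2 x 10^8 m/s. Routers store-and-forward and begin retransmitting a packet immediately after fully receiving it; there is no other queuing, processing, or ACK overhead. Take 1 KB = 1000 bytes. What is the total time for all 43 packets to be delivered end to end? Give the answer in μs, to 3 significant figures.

31200 μs

Per-hop transmission t_tx = L/R = 63200/2430000000 = 26.0082 μs.
Per-hop propagation t_prop = 2000000/200000000 = 10000 μs.
Pipeline fill: first packet needs 3·t_tx to clear all hops; remaining 42 packets each add one t_tx.
Total = (3+43-1)·t_tx + 3·t_prop = 45·26.0082 + 3·10000 = 31200 μs.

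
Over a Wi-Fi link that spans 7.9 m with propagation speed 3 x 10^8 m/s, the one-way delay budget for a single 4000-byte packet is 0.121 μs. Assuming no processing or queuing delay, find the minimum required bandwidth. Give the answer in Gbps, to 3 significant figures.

338 Gbps

L = 32000 bits.
Propagation delay = 7.9 / 300000000 = 0.0263333 μs.
Transmission budget = 0.121 − 0.0263333 = 0.0946667 μs.
R ≥ L / t_tx = 32000 bits / 9.46667e-08 s = 338 Gbps.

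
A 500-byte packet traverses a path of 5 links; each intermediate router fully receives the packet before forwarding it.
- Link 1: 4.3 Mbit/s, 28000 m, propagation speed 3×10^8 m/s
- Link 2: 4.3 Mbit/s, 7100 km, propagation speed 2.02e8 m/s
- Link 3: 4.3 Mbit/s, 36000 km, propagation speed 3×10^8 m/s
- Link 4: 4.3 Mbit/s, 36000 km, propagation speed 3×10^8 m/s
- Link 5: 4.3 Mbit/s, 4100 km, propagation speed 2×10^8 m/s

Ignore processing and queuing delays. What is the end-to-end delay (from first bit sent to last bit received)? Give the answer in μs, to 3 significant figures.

300000 μs

L = 500 × 8 = 4000 bits.
Transmission delay per hop = L/R = 4000/4300000 = 930.233 μs; 5 hops → 4651.16 μs.
Propagation delays (d/s per hop): 93.3333, 35148.5, 120000, 120000, 20500 μs; sum = 295742 μs.
End-to-end = 300000 μs.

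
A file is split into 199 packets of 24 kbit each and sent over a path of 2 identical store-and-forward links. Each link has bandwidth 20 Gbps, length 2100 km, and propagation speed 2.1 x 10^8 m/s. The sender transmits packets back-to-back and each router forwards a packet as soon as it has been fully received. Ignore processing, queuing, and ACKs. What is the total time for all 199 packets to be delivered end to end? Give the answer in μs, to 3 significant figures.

Per-hop transmission t_tx = L/R = 24000/20000000000 = 1.2 μs.
Per-hop propagation t_prop = 2100000/210000000 = 10000 μs.
Pipeline fill: first packet needs 2·t_tx to clear all hops; remaining 198 packets each add one t_tx.
Total = (2+199-1)·t_tx + 2·t_prop = 200·1.2 + 2·10000 = 20200 μs.

20200 μs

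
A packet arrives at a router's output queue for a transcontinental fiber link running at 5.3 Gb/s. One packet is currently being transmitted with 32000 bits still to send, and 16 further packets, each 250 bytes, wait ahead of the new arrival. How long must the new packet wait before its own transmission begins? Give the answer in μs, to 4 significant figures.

12.08 μs

Each queued packet: L/R = 2000/5300000000 = 0.377358 μs.
16 queued → 6.03774 μs.
Plus remaining 32000 bits of current packet: 6.03774 μs.
Queuing delay = 12.08 μs.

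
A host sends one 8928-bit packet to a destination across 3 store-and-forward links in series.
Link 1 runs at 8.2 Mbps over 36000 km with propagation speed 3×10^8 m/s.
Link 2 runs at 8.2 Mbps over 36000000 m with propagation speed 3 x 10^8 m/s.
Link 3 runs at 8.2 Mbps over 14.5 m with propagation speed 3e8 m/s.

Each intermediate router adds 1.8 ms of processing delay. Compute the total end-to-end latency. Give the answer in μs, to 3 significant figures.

Transmission delay per hop = L/R = 8928/8.2e+06 = 1088.78 μs; 3 hops → 3266.34 μs.
Propagation delays (d/s per hop): 120000, 120000, 0.0483333 μs; sum = 240000 μs.
Processing at 2 router(s): 2 × 1.8 ms = 3600 μs.
End-to-end = 247000 μs.

247000 μs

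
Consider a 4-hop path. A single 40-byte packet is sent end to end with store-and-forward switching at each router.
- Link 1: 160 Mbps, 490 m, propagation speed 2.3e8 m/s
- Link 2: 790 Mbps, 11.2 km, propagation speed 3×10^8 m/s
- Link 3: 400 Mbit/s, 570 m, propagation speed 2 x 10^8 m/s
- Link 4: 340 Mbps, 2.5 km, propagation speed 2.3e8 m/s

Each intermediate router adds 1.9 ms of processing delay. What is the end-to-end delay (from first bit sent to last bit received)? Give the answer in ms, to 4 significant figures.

5.757 ms

L = 40 × 8 = 320 bits.
Transmission delays (L/R per hop): 0.002, 0.000405063, 0.0008, 0.000941176 ms; sum = 0.00414624 ms.
Propagation delays (d/s per hop): 0.00213043, 0.0373333, 0.00285, 0.0108696 ms; sum = 0.0531833 ms.
Processing at 3 router(s): 3 × 1.9 ms = 5.7 ms.
End-to-end = 5.757 ms.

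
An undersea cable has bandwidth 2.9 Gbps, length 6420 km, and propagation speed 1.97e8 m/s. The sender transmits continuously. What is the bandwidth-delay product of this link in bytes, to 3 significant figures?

Propagation delay = 6420000 / 197000000 = 0.0325888 s.
BDP = R × t_prop = 2900000000 × 0.0325888 = 94507600 bits.
In bytes: 94507600/8 = 11800000 bytes.

11800000 bytes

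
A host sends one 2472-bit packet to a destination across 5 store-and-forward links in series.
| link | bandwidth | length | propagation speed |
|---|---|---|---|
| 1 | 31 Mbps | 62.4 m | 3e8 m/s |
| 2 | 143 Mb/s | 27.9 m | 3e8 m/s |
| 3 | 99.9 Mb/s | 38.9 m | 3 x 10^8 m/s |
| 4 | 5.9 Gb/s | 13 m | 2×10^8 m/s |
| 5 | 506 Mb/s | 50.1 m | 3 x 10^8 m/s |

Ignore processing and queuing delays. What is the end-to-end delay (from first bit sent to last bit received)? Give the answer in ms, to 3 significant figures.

Transmission delays (L/R per hop): 0.0797419, 0.0172867, 0.0247447, 0.000418983, 0.00488538 ms; sum = 0.127078 ms.
Propagation delays (d/s per hop): 0.000208, 9.3e-05, 0.000129667, 6.5e-05, 0.000167 ms; sum = 0.000662667 ms.
End-to-end = 0.128 ms.

0.128 ms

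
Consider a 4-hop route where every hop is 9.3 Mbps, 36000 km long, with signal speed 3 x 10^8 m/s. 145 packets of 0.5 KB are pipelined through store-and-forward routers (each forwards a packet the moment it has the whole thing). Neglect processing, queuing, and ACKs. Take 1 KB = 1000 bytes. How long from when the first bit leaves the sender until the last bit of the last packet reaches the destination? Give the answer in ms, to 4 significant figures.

Per-hop transmission t_tx = L/R = 4000/9300000 = 0.430108 ms.
Per-hop propagation t_prop = 36000000/300000000 = 120 ms.
Pipeline fill: first packet needs 4·t_tx to clear all hops; remaining 144 packets each add one t_tx.
Total = (4+145-1)·t_tx + 4·t_prop = 148·0.430108 + 4·120 = 543.7 ms.

543.7 ms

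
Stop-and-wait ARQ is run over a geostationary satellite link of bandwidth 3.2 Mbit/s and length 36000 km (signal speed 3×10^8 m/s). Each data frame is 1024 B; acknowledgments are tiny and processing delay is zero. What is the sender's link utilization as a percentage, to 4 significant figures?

1.055 %

t_tx = L/R = 8192/3200000 = 0.00256 s.
t_prop = 36000000/300000000 = 0.12 s; RTT = 0.24 s.
Cycle = t_tx + RTT = 0.24256 s.
Utilization = t_tx / cycle = 0.00256/0.24256 = 1.055 %.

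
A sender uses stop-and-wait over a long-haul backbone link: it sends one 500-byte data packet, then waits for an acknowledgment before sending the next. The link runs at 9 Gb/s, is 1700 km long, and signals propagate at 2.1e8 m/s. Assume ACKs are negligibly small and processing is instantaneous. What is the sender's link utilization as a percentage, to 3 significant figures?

t_tx = L/R = 4000/9000000000 = 4.44444e-07 s.
t_prop = 1700000/210000000 = 0.00809524 s; RTT = 0.0161905 s.
Cycle = t_tx + RTT = 0.0161909 s.
Utilization = t_tx / cycle = 4.44444e-07/0.0161909 = 0.00275 %.

0.00275 %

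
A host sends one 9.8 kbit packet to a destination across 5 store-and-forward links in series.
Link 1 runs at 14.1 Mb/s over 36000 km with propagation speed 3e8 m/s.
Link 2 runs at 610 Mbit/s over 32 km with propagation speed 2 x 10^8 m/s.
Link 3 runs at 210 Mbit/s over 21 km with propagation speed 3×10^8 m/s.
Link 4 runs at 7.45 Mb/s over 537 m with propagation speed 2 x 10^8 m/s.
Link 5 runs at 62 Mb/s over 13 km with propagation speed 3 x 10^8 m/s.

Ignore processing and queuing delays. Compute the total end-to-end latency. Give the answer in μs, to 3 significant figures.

123000 μs

L = 9800 bits.
Transmission delays (L/R per hop): 695.035, 16.0656, 46.6667, 1315.44, 158.065 μs; sum = 2231.27 μs.
Propagation delays (d/s per hop): 120000, 160, 70, 2.685, 43.3333 μs; sum = 120276 μs.
End-to-end = 123000 μs.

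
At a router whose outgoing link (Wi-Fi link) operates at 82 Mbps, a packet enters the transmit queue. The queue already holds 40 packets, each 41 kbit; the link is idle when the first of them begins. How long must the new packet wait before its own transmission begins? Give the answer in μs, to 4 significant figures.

20000 μs

Each queued packet: L/R = 41000/82000000 = 500 μs.
40 queued → 20000 μs.
Queuing delay = 20000 μs.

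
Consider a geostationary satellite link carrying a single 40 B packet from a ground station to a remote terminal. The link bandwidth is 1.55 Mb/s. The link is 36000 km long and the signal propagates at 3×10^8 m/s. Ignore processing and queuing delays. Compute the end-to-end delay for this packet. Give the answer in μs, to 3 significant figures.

120000 μs

L = 40 × 8 = 320 bits.
Transmission delay = L/R = 320 / 1550000 = 206.452 μs.
Propagation delay = d/s = 36000000 m / 300000000 m/s = 120000 μs.
Total = 120000 μs.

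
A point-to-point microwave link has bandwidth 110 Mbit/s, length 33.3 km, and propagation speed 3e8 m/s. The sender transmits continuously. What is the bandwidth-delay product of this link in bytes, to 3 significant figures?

1530 bytes

Propagation delay = 33300 / 300000000 = 0.000111 s.
BDP = R × t_prop = 110000000 × 0.000111 = 12210 bits.
In bytes: 12210/8 = 1530 bytes.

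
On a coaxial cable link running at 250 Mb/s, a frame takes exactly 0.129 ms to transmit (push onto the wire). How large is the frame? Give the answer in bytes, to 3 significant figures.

4030 bytes

L = R × t_tx = 250000000 b/s × 0.000129 s = 32250 bits.
In bytes: 32250 / 8 = 4030 bytes.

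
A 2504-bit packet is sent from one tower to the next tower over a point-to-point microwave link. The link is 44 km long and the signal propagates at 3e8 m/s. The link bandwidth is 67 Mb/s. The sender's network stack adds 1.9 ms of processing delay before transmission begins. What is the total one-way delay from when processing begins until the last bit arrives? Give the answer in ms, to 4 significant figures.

2.084 ms

Transmission delay = L/R = 2504 / 67000000 = 0.0373731 ms.
Propagation delay = d/s = 44000 m / 300000000 m/s = 0.146667 ms.
Plus processing delay 1.9 ms = 1.9 ms.
Total = 2.084 ms.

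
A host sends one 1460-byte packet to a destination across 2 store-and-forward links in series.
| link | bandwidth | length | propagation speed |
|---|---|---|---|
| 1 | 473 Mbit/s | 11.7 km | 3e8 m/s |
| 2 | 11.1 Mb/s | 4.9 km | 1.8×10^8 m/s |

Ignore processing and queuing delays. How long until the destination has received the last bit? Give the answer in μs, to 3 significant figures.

1140 μs

L = 1460 × 8 = 11680 bits.
Transmission delays (L/R per hop): 24.6934, 1052.25 μs; sum = 1076.95 μs.
Propagation delays (d/s per hop): 39, 27.2222 μs; sum = 66.2222 μs.
End-to-end = 1140 μs.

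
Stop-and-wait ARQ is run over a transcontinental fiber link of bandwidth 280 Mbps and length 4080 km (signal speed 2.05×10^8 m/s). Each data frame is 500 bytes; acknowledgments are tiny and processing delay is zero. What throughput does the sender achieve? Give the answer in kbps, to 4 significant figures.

t_tx = L/R = 4000/280000000 = 1.42857e-05 s.
t_prop = 4080000/2.05e+08 = 0.0199024 s; RTT = 0.0398049 s.
Cycle = t_tx + RTT = 0.0398192 s.
Throughput = L / cycle = 4000 / 0.0398192 = 100.5 kbps.

100.5 kbps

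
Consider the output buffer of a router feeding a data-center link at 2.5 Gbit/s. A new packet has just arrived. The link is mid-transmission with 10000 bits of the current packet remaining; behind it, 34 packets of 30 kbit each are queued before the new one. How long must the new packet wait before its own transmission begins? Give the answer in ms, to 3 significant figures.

Each queued packet: L/R = 30000/2500000000 = 0.012 ms.
34 queued → 0.408 ms.
Plus remaining 10000 bits of current packet: 0.004 ms.
Queuing delay = 0.412 ms.

0.412 ms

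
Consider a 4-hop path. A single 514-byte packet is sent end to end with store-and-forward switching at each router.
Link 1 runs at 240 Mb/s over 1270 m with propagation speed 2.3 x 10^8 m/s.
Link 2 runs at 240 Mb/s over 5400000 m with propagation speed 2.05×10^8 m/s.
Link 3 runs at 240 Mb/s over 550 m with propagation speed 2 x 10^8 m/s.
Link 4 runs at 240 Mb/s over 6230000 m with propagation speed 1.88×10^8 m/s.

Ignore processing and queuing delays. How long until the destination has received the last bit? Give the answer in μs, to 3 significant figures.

L = 514 × 8 = 4112 bits.
Transmission delay per hop = L/R = 4112/240000000 = 17.1333 μs; 4 hops → 68.5333 μs.
Propagation delays (d/s per hop): 5.52174, 26341.5, 2.75, 33138.3 μs; sum = 59488 μs.
End-to-end = 59600 μs.

59600 μs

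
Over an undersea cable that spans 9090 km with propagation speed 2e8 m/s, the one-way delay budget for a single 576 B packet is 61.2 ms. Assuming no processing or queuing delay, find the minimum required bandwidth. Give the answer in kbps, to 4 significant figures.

292.6 kbps

L = 4608 bits.
Propagation delay = 9090000 / 200000000 = 45.45 ms.
Transmission budget = 61.2 − 45.45 = 15.75 ms.
R ≥ L / t_tx = 4608 bits / 0.01575 s = 292.6 kbps.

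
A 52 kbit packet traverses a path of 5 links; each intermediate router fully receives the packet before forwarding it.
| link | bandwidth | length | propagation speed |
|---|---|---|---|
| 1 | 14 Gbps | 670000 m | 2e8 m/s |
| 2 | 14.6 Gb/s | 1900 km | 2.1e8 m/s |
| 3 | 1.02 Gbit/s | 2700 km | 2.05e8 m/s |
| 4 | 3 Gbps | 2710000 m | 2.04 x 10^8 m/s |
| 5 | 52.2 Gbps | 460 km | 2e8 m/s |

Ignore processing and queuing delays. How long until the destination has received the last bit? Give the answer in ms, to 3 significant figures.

L = 52000 bits.
Transmission delays (L/R per hop): 0.00371429, 0.00356164, 0.0509804, 0.0173333, 0.000996169 ms; sum = 0.0765858 ms.
Propagation delays (d/s per hop): 3.35, 9.04762, 13.1707, 13.2843, 2.3 ms; sum = 41.1527 ms.
End-to-end = 41.2 ms.

41.2 ms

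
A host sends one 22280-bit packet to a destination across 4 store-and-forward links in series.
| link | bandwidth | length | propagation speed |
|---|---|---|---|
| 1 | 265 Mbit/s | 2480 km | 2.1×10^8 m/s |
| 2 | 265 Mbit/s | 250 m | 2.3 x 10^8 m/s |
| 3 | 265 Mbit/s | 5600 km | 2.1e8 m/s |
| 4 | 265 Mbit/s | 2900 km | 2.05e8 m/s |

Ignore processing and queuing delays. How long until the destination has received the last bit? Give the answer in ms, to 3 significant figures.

53.0 ms

Transmission delay per hop = L/R = 22280/265000000 = 0.0840755 ms; 4 hops → 0.336302 ms.
Propagation delays (d/s per hop): 11.8095, 0.00108696, 26.6667, 14.1463 ms; sum = 52.6236 ms.
End-to-end = 53.0 ms.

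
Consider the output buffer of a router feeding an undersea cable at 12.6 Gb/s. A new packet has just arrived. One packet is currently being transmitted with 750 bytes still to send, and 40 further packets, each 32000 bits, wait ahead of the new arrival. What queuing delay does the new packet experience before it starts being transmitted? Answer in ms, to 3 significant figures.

0.102 ms

Each queued packet: L/R = 32000/12600000000 = 0.00253968 ms.
40 queued → 0.101587 ms.
Plus remaining 6000 bits of current packet: 0.00047619 ms.
Queuing delay = 0.102 ms.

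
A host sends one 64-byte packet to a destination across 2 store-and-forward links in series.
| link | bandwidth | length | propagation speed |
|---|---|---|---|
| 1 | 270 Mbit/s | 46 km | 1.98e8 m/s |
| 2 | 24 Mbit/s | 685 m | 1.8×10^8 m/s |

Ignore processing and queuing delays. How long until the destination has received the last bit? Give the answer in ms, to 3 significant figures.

0.259 ms

L = 64 × 8 = 512 bits.
Transmission delays (L/R per hop): 0.0018963, 0.0213333 ms; sum = 0.0232296 ms.
Propagation delays (d/s per hop): 0.232323, 0.00380556 ms; sum = 0.236129 ms.
End-to-end = 0.259 ms.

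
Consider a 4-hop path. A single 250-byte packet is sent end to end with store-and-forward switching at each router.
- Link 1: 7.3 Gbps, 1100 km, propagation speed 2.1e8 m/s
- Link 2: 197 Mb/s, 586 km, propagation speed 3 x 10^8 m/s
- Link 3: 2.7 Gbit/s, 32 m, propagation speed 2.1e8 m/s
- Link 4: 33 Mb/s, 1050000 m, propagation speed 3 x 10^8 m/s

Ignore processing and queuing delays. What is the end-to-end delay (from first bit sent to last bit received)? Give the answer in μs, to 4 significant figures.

L = 250 × 8 = 2000 bits.
Transmission delays (L/R per hop): 0.273973, 10.1523, 0.740741, 60.6061 μs; sum = 71.7731 μs.
Propagation delays (d/s per hop): 5238.1, 1953.33, 0.152381, 3500 μs; sum = 10691.6 μs.
End-to-end = 10760 μs.

10760 μs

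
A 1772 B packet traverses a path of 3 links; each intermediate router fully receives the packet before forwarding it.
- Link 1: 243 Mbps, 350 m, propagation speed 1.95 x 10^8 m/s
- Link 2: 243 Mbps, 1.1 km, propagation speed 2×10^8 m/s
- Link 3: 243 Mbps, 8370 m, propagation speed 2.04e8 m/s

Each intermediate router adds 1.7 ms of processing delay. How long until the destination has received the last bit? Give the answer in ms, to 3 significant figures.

L = 1772 × 8 = 14176 bits.
Transmission delay per hop = L/R = 14176/243000000 = 0.0583374 ms; 3 hops → 0.175012 ms.
Propagation delays (d/s per hop): 0.00179487, 0.0055, 0.0410294 ms; sum = 0.0483243 ms.
Processing at 2 router(s): 2 × 1.7 ms = 3.4 ms.
End-to-end = 3.62 ms.

3.62 ms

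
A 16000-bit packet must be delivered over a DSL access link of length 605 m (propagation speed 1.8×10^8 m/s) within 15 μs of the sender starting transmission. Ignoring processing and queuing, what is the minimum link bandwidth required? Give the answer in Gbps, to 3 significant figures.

Propagation delay = 605 / 180000000 = 3.36111 μs.
Transmission budget = 15 − 3.36111 = 11.6389 μs.
R ≥ L / t_tx = 16000 bits / 1.16389e-05 s = 1.37 Gbps.

1.37 Gbps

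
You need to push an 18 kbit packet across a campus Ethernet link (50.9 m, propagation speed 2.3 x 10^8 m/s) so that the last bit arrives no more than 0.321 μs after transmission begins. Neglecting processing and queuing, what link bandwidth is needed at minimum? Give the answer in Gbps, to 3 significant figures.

Propagation delay = 50.9 / 2.3e+08 = 0.221304 μs.
Transmission budget = 0.321 − 0.221304 = 0.0996957 μs.
R ≥ L / t_tx = 18000 bits / 9.96957e-08 s = 181 Gbps.

181 Gbps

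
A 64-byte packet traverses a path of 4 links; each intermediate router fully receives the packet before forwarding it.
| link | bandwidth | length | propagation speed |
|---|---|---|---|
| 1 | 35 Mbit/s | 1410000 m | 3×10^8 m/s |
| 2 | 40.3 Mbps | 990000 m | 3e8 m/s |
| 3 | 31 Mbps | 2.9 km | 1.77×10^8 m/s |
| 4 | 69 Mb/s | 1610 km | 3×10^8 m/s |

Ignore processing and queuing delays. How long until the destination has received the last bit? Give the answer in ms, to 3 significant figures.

L = 64 × 8 = 512 bits.
Transmission delays (L/R per hop): 0.0146286, 0.0127047, 0.0165161, 0.00742029 ms; sum = 0.0512697 ms.
Propagation delays (d/s per hop): 4.7, 3.3, 0.0163842, 5.36667 ms; sum = 13.3831 ms.
End-to-end = 13.4 ms.

13.4 ms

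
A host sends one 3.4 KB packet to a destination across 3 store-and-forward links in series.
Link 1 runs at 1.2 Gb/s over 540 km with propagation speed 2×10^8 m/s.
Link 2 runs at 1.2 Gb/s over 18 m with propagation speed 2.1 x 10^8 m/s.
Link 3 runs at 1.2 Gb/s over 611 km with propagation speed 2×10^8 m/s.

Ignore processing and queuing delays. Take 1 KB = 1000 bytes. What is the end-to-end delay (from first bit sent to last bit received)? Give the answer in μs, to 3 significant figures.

5820 μs

L = 27200 bits.
Transmission delay per hop = L/R = 27200/1200000000 = 22.6667 μs; 3 hops → 68 μs.
Propagation delays (d/s per hop): 2700, 0.0857143, 3055 μs; sum = 5755.09 μs.
End-to-end = 5820 μs.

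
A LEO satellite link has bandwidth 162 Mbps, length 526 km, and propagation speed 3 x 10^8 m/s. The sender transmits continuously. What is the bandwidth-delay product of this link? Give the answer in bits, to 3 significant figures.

284000 bits

Propagation delay = 526000 / 300000000 = 0.00175333 s.
BDP = R × t_prop = 162000000 × 0.00175333 = 284040 bits.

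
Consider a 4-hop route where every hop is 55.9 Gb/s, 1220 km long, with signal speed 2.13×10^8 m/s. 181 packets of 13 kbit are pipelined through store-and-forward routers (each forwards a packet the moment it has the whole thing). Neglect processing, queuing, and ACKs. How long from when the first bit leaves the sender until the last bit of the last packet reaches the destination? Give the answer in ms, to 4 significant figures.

22.95 ms

Per-hop transmission t_tx = L/R = 13000/55900000000 = 0.000232558 ms.
Per-hop propagation t_prop = 1220000/213000000 = 5.7277 ms.
Pipeline fill: first packet needs 4·t_tx to clear all hops; remaining 180 packets each add one t_tx.
Total = (4+181-1)·t_tx + 4·t_prop = 184·0.000232558 + 4·5.7277 = 22.95 ms.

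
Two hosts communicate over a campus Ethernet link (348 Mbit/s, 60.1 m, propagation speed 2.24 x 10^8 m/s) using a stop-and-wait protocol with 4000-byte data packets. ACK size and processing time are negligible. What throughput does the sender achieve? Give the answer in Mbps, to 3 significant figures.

346 Mbps

t_tx = L/R = 32000/348000000 = 9.1954e-05 s.
t_prop = 60.1/2.24e+08 = 2.68304e-07 s; RTT = 5.36607e-07 s.
Cycle = t_tx + RTT = 9.24906e-05 s.
Throughput = L / cycle = 32000 / 9.24906e-05 = 346 Mbps.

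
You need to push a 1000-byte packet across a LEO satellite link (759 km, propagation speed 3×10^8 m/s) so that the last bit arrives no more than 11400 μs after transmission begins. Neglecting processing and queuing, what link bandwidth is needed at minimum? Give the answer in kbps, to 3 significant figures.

902 kbps

L = 8000 bits.
Propagation delay = 759000 / 300000000 = 2530 μs.
Transmission budget = 11400 − 2530 = 8870 μs.
R ≥ L / t_tx = 8000 bits / 0.00887 s = 902 kbps.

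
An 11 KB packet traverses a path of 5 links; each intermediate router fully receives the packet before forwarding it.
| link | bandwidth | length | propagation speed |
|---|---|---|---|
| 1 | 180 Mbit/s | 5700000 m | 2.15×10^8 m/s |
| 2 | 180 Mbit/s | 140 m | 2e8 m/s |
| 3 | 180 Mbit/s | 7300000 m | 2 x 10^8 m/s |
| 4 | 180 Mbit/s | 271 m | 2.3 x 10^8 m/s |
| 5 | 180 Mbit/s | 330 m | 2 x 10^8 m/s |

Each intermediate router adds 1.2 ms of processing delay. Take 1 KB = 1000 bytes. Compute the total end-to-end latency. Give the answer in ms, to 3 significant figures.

L = 88000 bits.
Transmission delay per hop = L/R = 88000/180000000 = 0.488889 ms; 5 hops → 2.44444 ms.
Propagation delays (d/s per hop): 26.5116, 0.0007, 36.5, 0.00117826, 0.00165 ms; sum = 63.0152 ms.
Processing at 4 router(s): 4 × 1.2 ms = 4.8 ms.
End-to-end = 70.3 ms.

70.3 ms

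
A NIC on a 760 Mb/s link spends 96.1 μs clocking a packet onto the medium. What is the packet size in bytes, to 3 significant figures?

9130 bytes

L = R × t_tx = 760000000 b/s × 9.61e-05 s = 73036 bits.
In bytes: 73036 / 8 = 9130 bytes.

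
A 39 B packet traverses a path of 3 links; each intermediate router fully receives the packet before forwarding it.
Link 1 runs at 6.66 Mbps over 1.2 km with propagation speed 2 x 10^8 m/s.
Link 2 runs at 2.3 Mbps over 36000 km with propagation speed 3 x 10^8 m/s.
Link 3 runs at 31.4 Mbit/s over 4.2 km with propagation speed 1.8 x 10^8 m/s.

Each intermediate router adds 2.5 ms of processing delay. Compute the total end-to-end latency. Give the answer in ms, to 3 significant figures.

L = 39 × 8 = 312 bits.
Transmission delays (L/R per hop): 0.0468468, 0.135652, 0.00993631 ms; sum = 0.192435 ms.
Propagation delays (d/s per hop): 0.006, 120, 0.0233333 ms; sum = 120.029 ms.
Processing at 2 router(s): 2 × 2.5 ms = 5 ms.
End-to-end = 125 ms.

125 ms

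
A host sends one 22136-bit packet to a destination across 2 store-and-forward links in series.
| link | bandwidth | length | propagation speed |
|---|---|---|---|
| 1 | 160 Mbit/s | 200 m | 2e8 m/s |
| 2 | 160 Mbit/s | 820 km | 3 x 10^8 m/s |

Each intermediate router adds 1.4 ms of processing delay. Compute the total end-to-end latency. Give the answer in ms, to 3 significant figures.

4.41 ms

Transmission delay per hop = L/R = 22136/160000000 = 0.13835 ms; 2 hops → 0.2767 ms.
Propagation delays (d/s per hop): 0.001, 2.73333 ms; sum = 2.73433 ms.
Processing at 1 router(s): 1 × 1.4 ms = 1.4 ms.
End-to-end = 4.41 ms.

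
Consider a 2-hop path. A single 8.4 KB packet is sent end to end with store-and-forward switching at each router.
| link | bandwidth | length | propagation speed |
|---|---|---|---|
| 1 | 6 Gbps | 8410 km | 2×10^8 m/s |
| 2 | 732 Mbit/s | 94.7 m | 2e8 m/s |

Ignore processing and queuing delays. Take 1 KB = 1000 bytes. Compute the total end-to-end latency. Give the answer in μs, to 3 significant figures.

42200 μs

L = 67200 bits.
Transmission delays (L/R per hop): 11.2, 91.8033 μs; sum = 103.003 μs.
Propagation delays (d/s per hop): 42050, 0.4735 μs; sum = 42050.5 μs.
End-to-end = 42200 μs.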